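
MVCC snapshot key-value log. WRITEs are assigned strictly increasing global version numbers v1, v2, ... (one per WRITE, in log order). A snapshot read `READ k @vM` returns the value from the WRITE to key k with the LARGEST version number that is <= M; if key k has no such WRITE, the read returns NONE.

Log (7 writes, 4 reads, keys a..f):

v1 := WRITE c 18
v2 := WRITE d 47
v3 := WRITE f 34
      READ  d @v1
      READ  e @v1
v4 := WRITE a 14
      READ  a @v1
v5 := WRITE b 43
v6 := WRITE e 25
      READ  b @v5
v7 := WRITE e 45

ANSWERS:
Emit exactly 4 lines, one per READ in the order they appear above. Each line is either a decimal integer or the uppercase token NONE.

Answer: NONE
NONE
NONE
43

Derivation:
v1: WRITE c=18  (c history now [(1, 18)])
v2: WRITE d=47  (d history now [(2, 47)])
v3: WRITE f=34  (f history now [(3, 34)])
READ d @v1: history=[(2, 47)] -> no version <= 1 -> NONE
READ e @v1: history=[] -> no version <= 1 -> NONE
v4: WRITE a=14  (a history now [(4, 14)])
READ a @v1: history=[(4, 14)] -> no version <= 1 -> NONE
v5: WRITE b=43  (b history now [(5, 43)])
v6: WRITE e=25  (e history now [(6, 25)])
READ b @v5: history=[(5, 43)] -> pick v5 -> 43
v7: WRITE e=45  (e history now [(6, 25), (7, 45)])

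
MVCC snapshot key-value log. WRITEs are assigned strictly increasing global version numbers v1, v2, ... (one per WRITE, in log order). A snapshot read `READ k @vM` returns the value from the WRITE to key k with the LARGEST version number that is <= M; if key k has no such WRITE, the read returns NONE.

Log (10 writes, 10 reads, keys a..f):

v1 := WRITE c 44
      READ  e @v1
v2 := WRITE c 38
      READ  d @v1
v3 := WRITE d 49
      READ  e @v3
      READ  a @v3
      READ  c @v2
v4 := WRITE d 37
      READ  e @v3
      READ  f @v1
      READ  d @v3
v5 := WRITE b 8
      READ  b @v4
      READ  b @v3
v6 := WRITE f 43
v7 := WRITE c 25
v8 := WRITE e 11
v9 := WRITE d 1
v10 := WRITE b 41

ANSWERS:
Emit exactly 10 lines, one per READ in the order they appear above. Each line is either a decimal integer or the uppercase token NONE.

Answer: NONE
NONE
NONE
NONE
38
NONE
NONE
49
NONE
NONE

Derivation:
v1: WRITE c=44  (c history now [(1, 44)])
READ e @v1: history=[] -> no version <= 1 -> NONE
v2: WRITE c=38  (c history now [(1, 44), (2, 38)])
READ d @v1: history=[] -> no version <= 1 -> NONE
v3: WRITE d=49  (d history now [(3, 49)])
READ e @v3: history=[] -> no version <= 3 -> NONE
READ a @v3: history=[] -> no version <= 3 -> NONE
READ c @v2: history=[(1, 44), (2, 38)] -> pick v2 -> 38
v4: WRITE d=37  (d history now [(3, 49), (4, 37)])
READ e @v3: history=[] -> no version <= 3 -> NONE
READ f @v1: history=[] -> no version <= 1 -> NONE
READ d @v3: history=[(3, 49), (4, 37)] -> pick v3 -> 49
v5: WRITE b=8  (b history now [(5, 8)])
READ b @v4: history=[(5, 8)] -> no version <= 4 -> NONE
READ b @v3: history=[(5, 8)] -> no version <= 3 -> NONE
v6: WRITE f=43  (f history now [(6, 43)])
v7: WRITE c=25  (c history now [(1, 44), (2, 38), (7, 25)])
v8: WRITE e=11  (e history now [(8, 11)])
v9: WRITE d=1  (d history now [(3, 49), (4, 37), (9, 1)])
v10: WRITE b=41  (b history now [(5, 8), (10, 41)])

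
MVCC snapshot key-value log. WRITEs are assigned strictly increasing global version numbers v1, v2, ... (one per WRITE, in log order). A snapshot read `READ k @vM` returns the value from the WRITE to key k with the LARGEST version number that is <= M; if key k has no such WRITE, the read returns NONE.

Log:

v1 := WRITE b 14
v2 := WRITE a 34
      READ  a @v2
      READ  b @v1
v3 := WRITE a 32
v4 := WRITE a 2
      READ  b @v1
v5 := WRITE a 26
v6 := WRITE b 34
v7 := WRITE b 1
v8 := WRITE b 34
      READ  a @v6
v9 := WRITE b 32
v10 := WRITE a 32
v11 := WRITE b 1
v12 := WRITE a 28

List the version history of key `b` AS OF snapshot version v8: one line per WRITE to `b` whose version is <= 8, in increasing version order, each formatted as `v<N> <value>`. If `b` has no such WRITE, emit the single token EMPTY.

Scan writes for key=b with version <= 8:
  v1 WRITE b 14 -> keep
  v2 WRITE a 34 -> skip
  v3 WRITE a 32 -> skip
  v4 WRITE a 2 -> skip
  v5 WRITE a 26 -> skip
  v6 WRITE b 34 -> keep
  v7 WRITE b 1 -> keep
  v8 WRITE b 34 -> keep
  v9 WRITE b 32 -> drop (> snap)
  v10 WRITE a 32 -> skip
  v11 WRITE b 1 -> drop (> snap)
  v12 WRITE a 28 -> skip
Collected: [(1, 14), (6, 34), (7, 1), (8, 34)]

Answer: v1 14
v6 34
v7 1
v8 34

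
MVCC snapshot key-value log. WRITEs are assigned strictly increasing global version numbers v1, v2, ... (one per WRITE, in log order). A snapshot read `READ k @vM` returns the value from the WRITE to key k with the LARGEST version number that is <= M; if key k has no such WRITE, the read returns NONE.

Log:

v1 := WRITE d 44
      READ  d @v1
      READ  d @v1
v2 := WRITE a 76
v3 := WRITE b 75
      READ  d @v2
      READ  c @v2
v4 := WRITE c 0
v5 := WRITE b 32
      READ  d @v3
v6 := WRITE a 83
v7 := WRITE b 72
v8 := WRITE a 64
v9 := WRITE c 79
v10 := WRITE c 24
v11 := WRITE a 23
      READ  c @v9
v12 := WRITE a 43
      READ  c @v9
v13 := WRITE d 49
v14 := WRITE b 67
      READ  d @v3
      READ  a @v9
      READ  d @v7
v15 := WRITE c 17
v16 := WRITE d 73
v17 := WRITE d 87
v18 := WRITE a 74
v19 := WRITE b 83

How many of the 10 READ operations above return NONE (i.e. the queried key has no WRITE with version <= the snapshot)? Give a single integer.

Answer: 1

Derivation:
v1: WRITE d=44  (d history now [(1, 44)])
READ d @v1: history=[(1, 44)] -> pick v1 -> 44
READ d @v1: history=[(1, 44)] -> pick v1 -> 44
v2: WRITE a=76  (a history now [(2, 76)])
v3: WRITE b=75  (b history now [(3, 75)])
READ d @v2: history=[(1, 44)] -> pick v1 -> 44
READ c @v2: history=[] -> no version <= 2 -> NONE
v4: WRITE c=0  (c history now [(4, 0)])
v5: WRITE b=32  (b history now [(3, 75), (5, 32)])
READ d @v3: history=[(1, 44)] -> pick v1 -> 44
v6: WRITE a=83  (a history now [(2, 76), (6, 83)])
v7: WRITE b=72  (b history now [(3, 75), (5, 32), (7, 72)])
v8: WRITE a=64  (a history now [(2, 76), (6, 83), (8, 64)])
v9: WRITE c=79  (c history now [(4, 0), (9, 79)])
v10: WRITE c=24  (c history now [(4, 0), (9, 79), (10, 24)])
v11: WRITE a=23  (a history now [(2, 76), (6, 83), (8, 64), (11, 23)])
READ c @v9: history=[(4, 0), (9, 79), (10, 24)] -> pick v9 -> 79
v12: WRITE a=43  (a history now [(2, 76), (6, 83), (8, 64), (11, 23), (12, 43)])
READ c @v9: history=[(4, 0), (9, 79), (10, 24)] -> pick v9 -> 79
v13: WRITE d=49  (d history now [(1, 44), (13, 49)])
v14: WRITE b=67  (b history now [(3, 75), (5, 32), (7, 72), (14, 67)])
READ d @v3: history=[(1, 44), (13, 49)] -> pick v1 -> 44
READ a @v9: history=[(2, 76), (6, 83), (8, 64), (11, 23), (12, 43)] -> pick v8 -> 64
READ d @v7: history=[(1, 44), (13, 49)] -> pick v1 -> 44
v15: WRITE c=17  (c history now [(4, 0), (9, 79), (10, 24), (15, 17)])
v16: WRITE d=73  (d history now [(1, 44), (13, 49), (16, 73)])
v17: WRITE d=87  (d history now [(1, 44), (13, 49), (16, 73), (17, 87)])
v18: WRITE a=74  (a history now [(2, 76), (6, 83), (8, 64), (11, 23), (12, 43), (18, 74)])
v19: WRITE b=83  (b history now [(3, 75), (5, 32), (7, 72), (14, 67), (19, 83)])
Read results in order: ['44', '44', '44', 'NONE', '44', '79', '79', '44', '64', '44']
NONE count = 1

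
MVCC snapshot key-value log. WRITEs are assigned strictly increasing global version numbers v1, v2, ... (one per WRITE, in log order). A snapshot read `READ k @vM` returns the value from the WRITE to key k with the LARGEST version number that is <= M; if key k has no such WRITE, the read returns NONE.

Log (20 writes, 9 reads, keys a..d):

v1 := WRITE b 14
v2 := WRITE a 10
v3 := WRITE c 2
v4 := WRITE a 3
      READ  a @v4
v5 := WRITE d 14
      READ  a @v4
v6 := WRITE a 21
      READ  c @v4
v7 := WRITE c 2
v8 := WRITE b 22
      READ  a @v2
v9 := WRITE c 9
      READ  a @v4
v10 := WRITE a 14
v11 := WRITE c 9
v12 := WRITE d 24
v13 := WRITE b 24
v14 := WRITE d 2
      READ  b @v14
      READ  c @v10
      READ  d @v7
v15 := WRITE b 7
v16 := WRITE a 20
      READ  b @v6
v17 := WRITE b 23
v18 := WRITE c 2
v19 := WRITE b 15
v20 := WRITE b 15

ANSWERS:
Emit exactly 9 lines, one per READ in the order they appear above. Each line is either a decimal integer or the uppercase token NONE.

v1: WRITE b=14  (b history now [(1, 14)])
v2: WRITE a=10  (a history now [(2, 10)])
v3: WRITE c=2  (c history now [(3, 2)])
v4: WRITE a=3  (a history now [(2, 10), (4, 3)])
READ a @v4: history=[(2, 10), (4, 3)] -> pick v4 -> 3
v5: WRITE d=14  (d history now [(5, 14)])
READ a @v4: history=[(2, 10), (4, 3)] -> pick v4 -> 3
v6: WRITE a=21  (a history now [(2, 10), (4, 3), (6, 21)])
READ c @v4: history=[(3, 2)] -> pick v3 -> 2
v7: WRITE c=2  (c history now [(3, 2), (7, 2)])
v8: WRITE b=22  (b history now [(1, 14), (8, 22)])
READ a @v2: history=[(2, 10), (4, 3), (6, 21)] -> pick v2 -> 10
v9: WRITE c=9  (c history now [(3, 2), (7, 2), (9, 9)])
READ a @v4: history=[(2, 10), (4, 3), (6, 21)] -> pick v4 -> 3
v10: WRITE a=14  (a history now [(2, 10), (4, 3), (6, 21), (10, 14)])
v11: WRITE c=9  (c history now [(3, 2), (7, 2), (9, 9), (11, 9)])
v12: WRITE d=24  (d history now [(5, 14), (12, 24)])
v13: WRITE b=24  (b history now [(1, 14), (8, 22), (13, 24)])
v14: WRITE d=2  (d history now [(5, 14), (12, 24), (14, 2)])
READ b @v14: history=[(1, 14), (8, 22), (13, 24)] -> pick v13 -> 24
READ c @v10: history=[(3, 2), (7, 2), (9, 9), (11, 9)] -> pick v9 -> 9
READ d @v7: history=[(5, 14), (12, 24), (14, 2)] -> pick v5 -> 14
v15: WRITE b=7  (b history now [(1, 14), (8, 22), (13, 24), (15, 7)])
v16: WRITE a=20  (a history now [(2, 10), (4, 3), (6, 21), (10, 14), (16, 20)])
READ b @v6: history=[(1, 14), (8, 22), (13, 24), (15, 7)] -> pick v1 -> 14
v17: WRITE b=23  (b history now [(1, 14), (8, 22), (13, 24), (15, 7), (17, 23)])
v18: WRITE c=2  (c history now [(3, 2), (7, 2), (9, 9), (11, 9), (18, 2)])
v19: WRITE b=15  (b history now [(1, 14), (8, 22), (13, 24), (15, 7), (17, 23), (19, 15)])
v20: WRITE b=15  (b history now [(1, 14), (8, 22), (13, 24), (15, 7), (17, 23), (19, 15), (20, 15)])

Answer: 3
3
2
10
3
24
9
14
14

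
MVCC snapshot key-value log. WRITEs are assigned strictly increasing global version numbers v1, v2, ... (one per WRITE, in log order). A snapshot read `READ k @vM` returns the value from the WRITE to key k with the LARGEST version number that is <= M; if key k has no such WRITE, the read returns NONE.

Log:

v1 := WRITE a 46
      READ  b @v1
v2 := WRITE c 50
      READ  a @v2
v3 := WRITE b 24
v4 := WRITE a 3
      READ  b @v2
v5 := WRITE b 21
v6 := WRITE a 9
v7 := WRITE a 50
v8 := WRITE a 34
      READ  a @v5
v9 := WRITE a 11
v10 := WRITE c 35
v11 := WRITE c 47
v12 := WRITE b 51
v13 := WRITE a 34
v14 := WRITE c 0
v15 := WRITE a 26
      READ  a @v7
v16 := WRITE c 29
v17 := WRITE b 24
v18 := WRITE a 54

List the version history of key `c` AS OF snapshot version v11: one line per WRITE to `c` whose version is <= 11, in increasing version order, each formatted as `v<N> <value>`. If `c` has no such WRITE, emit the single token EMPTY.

Scan writes for key=c with version <= 11:
  v1 WRITE a 46 -> skip
  v2 WRITE c 50 -> keep
  v3 WRITE b 24 -> skip
  v4 WRITE a 3 -> skip
  v5 WRITE b 21 -> skip
  v6 WRITE a 9 -> skip
  v7 WRITE a 50 -> skip
  v8 WRITE a 34 -> skip
  v9 WRITE a 11 -> skip
  v10 WRITE c 35 -> keep
  v11 WRITE c 47 -> keep
  v12 WRITE b 51 -> skip
  v13 WRITE a 34 -> skip
  v14 WRITE c 0 -> drop (> snap)
  v15 WRITE a 26 -> skip
  v16 WRITE c 29 -> drop (> snap)
  v17 WRITE b 24 -> skip
  v18 WRITE a 54 -> skip
Collected: [(2, 50), (10, 35), (11, 47)]

Answer: v2 50
v10 35
v11 47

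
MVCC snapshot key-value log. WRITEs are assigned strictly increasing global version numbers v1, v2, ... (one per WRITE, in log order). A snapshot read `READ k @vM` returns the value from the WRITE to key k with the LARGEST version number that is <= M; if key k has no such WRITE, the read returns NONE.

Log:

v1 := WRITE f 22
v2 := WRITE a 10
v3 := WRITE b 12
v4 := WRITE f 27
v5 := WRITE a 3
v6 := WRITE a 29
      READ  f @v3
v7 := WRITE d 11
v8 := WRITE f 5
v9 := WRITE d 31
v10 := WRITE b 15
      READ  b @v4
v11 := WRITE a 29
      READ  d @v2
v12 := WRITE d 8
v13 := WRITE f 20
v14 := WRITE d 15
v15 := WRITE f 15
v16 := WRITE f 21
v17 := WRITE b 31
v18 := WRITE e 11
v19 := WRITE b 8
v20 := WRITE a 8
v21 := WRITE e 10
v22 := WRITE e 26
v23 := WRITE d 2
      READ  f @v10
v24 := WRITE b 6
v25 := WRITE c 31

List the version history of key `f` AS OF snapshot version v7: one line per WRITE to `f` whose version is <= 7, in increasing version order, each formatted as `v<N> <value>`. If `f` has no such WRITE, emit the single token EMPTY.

Scan writes for key=f with version <= 7:
  v1 WRITE f 22 -> keep
  v2 WRITE a 10 -> skip
  v3 WRITE b 12 -> skip
  v4 WRITE f 27 -> keep
  v5 WRITE a 3 -> skip
  v6 WRITE a 29 -> skip
  v7 WRITE d 11 -> skip
  v8 WRITE f 5 -> drop (> snap)
  v9 WRITE d 31 -> skip
  v10 WRITE b 15 -> skip
  v11 WRITE a 29 -> skip
  v12 WRITE d 8 -> skip
  v13 WRITE f 20 -> drop (> snap)
  v14 WRITE d 15 -> skip
  v15 WRITE f 15 -> drop (> snap)
  v16 WRITE f 21 -> drop (> snap)
  v17 WRITE b 31 -> skip
  v18 WRITE e 11 -> skip
  v19 WRITE b 8 -> skip
  v20 WRITE a 8 -> skip
  v21 WRITE e 10 -> skip
  v22 WRITE e 26 -> skip
  v23 WRITE d 2 -> skip
  v24 WRITE b 6 -> skip
  v25 WRITE c 31 -> skip
Collected: [(1, 22), (4, 27)]

Answer: v1 22
v4 27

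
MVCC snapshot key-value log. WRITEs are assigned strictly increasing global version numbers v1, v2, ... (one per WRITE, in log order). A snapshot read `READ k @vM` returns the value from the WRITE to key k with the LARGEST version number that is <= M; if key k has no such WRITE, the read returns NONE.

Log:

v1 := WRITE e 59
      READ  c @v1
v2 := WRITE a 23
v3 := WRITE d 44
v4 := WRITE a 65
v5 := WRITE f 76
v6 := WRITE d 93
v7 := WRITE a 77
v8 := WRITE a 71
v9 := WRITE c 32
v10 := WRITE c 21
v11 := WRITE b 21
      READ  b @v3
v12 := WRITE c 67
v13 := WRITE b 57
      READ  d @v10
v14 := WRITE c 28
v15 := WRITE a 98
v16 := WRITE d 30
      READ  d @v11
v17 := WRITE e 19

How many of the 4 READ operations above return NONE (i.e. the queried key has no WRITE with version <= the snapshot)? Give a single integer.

Answer: 2

Derivation:
v1: WRITE e=59  (e history now [(1, 59)])
READ c @v1: history=[] -> no version <= 1 -> NONE
v2: WRITE a=23  (a history now [(2, 23)])
v3: WRITE d=44  (d history now [(3, 44)])
v4: WRITE a=65  (a history now [(2, 23), (4, 65)])
v5: WRITE f=76  (f history now [(5, 76)])
v6: WRITE d=93  (d history now [(3, 44), (6, 93)])
v7: WRITE a=77  (a history now [(2, 23), (4, 65), (7, 77)])
v8: WRITE a=71  (a history now [(2, 23), (4, 65), (7, 77), (8, 71)])
v9: WRITE c=32  (c history now [(9, 32)])
v10: WRITE c=21  (c history now [(9, 32), (10, 21)])
v11: WRITE b=21  (b history now [(11, 21)])
READ b @v3: history=[(11, 21)] -> no version <= 3 -> NONE
v12: WRITE c=67  (c history now [(9, 32), (10, 21), (12, 67)])
v13: WRITE b=57  (b history now [(11, 21), (13, 57)])
READ d @v10: history=[(3, 44), (6, 93)] -> pick v6 -> 93
v14: WRITE c=28  (c history now [(9, 32), (10, 21), (12, 67), (14, 28)])
v15: WRITE a=98  (a history now [(2, 23), (4, 65), (7, 77), (8, 71), (15, 98)])
v16: WRITE d=30  (d history now [(3, 44), (6, 93), (16, 30)])
READ d @v11: history=[(3, 44), (6, 93), (16, 30)] -> pick v6 -> 93
v17: WRITE e=19  (e history now [(1, 59), (17, 19)])
Read results in order: ['NONE', 'NONE', '93', '93']
NONE count = 2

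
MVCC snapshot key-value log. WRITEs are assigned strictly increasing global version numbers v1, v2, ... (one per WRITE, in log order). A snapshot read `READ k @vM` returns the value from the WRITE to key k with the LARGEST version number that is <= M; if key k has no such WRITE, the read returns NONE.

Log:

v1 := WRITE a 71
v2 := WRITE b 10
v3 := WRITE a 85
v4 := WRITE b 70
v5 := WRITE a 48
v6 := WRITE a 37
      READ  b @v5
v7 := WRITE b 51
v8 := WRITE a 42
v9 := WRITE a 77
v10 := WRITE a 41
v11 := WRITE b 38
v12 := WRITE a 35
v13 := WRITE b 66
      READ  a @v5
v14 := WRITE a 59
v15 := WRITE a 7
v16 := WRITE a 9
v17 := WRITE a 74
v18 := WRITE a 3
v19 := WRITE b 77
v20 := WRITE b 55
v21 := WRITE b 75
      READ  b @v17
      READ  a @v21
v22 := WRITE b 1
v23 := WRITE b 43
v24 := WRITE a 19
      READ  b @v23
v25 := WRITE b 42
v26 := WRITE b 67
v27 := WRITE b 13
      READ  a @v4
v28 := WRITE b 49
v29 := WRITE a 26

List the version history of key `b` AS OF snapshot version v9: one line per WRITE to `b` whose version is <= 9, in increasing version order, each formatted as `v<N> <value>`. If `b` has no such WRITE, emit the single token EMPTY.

Scan writes for key=b with version <= 9:
  v1 WRITE a 71 -> skip
  v2 WRITE b 10 -> keep
  v3 WRITE a 85 -> skip
  v4 WRITE b 70 -> keep
  v5 WRITE a 48 -> skip
  v6 WRITE a 37 -> skip
  v7 WRITE b 51 -> keep
  v8 WRITE a 42 -> skip
  v9 WRITE a 77 -> skip
  v10 WRITE a 41 -> skip
  v11 WRITE b 38 -> drop (> snap)
  v12 WRITE a 35 -> skip
  v13 WRITE b 66 -> drop (> snap)
  v14 WRITE a 59 -> skip
  v15 WRITE a 7 -> skip
  v16 WRITE a 9 -> skip
  v17 WRITE a 74 -> skip
  v18 WRITE a 3 -> skip
  v19 WRITE b 77 -> drop (> snap)
  v20 WRITE b 55 -> drop (> snap)
  v21 WRITE b 75 -> drop (> snap)
  v22 WRITE b 1 -> drop (> snap)
  v23 WRITE b 43 -> drop (> snap)
  v24 WRITE a 19 -> skip
  v25 WRITE b 42 -> drop (> snap)
  v26 WRITE b 67 -> drop (> snap)
  v27 WRITE b 13 -> drop (> snap)
  v28 WRITE b 49 -> drop (> snap)
  v29 WRITE a 26 -> skip
Collected: [(2, 10), (4, 70), (7, 51)]

Answer: v2 10
v4 70
v7 51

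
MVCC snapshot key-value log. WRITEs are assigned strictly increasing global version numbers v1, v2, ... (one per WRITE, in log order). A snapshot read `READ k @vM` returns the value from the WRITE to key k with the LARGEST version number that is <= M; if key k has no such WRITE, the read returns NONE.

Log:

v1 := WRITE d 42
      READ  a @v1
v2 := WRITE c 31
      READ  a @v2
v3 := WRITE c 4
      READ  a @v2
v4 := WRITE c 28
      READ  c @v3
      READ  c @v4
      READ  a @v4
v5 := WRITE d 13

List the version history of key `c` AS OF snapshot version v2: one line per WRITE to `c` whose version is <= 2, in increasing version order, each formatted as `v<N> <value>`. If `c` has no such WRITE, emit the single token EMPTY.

Scan writes for key=c with version <= 2:
  v1 WRITE d 42 -> skip
  v2 WRITE c 31 -> keep
  v3 WRITE c 4 -> drop (> snap)
  v4 WRITE c 28 -> drop (> snap)
  v5 WRITE d 13 -> skip
Collected: [(2, 31)]

Answer: v2 31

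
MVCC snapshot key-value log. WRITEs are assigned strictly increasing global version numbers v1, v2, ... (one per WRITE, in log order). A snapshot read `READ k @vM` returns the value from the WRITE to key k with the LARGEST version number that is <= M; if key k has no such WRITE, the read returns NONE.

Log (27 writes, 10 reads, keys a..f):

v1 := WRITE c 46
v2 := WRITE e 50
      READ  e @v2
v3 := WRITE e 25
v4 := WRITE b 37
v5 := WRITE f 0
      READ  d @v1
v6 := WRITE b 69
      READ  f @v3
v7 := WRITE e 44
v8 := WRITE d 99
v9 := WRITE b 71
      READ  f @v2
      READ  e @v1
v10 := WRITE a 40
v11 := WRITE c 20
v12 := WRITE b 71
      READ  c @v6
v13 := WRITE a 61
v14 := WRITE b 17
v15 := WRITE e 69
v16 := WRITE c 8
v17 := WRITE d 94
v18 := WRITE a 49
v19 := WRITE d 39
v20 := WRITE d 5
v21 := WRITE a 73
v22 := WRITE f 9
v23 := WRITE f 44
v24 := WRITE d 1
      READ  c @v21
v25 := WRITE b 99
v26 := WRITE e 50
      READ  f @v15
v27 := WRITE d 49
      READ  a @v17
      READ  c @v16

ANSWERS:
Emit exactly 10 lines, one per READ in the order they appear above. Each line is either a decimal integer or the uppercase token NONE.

v1: WRITE c=46  (c history now [(1, 46)])
v2: WRITE e=50  (e history now [(2, 50)])
READ e @v2: history=[(2, 50)] -> pick v2 -> 50
v3: WRITE e=25  (e history now [(2, 50), (3, 25)])
v4: WRITE b=37  (b history now [(4, 37)])
v5: WRITE f=0  (f history now [(5, 0)])
READ d @v1: history=[] -> no version <= 1 -> NONE
v6: WRITE b=69  (b history now [(4, 37), (6, 69)])
READ f @v3: history=[(5, 0)] -> no version <= 3 -> NONE
v7: WRITE e=44  (e history now [(2, 50), (3, 25), (7, 44)])
v8: WRITE d=99  (d history now [(8, 99)])
v9: WRITE b=71  (b history now [(4, 37), (6, 69), (9, 71)])
READ f @v2: history=[(5, 0)] -> no version <= 2 -> NONE
READ e @v1: history=[(2, 50), (3, 25), (7, 44)] -> no version <= 1 -> NONE
v10: WRITE a=40  (a history now [(10, 40)])
v11: WRITE c=20  (c history now [(1, 46), (11, 20)])
v12: WRITE b=71  (b history now [(4, 37), (6, 69), (9, 71), (12, 71)])
READ c @v6: history=[(1, 46), (11, 20)] -> pick v1 -> 46
v13: WRITE a=61  (a history now [(10, 40), (13, 61)])
v14: WRITE b=17  (b history now [(4, 37), (6, 69), (9, 71), (12, 71), (14, 17)])
v15: WRITE e=69  (e history now [(2, 50), (3, 25), (7, 44), (15, 69)])
v16: WRITE c=8  (c history now [(1, 46), (11, 20), (16, 8)])
v17: WRITE d=94  (d history now [(8, 99), (17, 94)])
v18: WRITE a=49  (a history now [(10, 40), (13, 61), (18, 49)])
v19: WRITE d=39  (d history now [(8, 99), (17, 94), (19, 39)])
v20: WRITE d=5  (d history now [(8, 99), (17, 94), (19, 39), (20, 5)])
v21: WRITE a=73  (a history now [(10, 40), (13, 61), (18, 49), (21, 73)])
v22: WRITE f=9  (f history now [(5, 0), (22, 9)])
v23: WRITE f=44  (f history now [(5, 0), (22, 9), (23, 44)])
v24: WRITE d=1  (d history now [(8, 99), (17, 94), (19, 39), (20, 5), (24, 1)])
READ c @v21: history=[(1, 46), (11, 20), (16, 8)] -> pick v16 -> 8
v25: WRITE b=99  (b history now [(4, 37), (6, 69), (9, 71), (12, 71), (14, 17), (25, 99)])
v26: WRITE e=50  (e history now [(2, 50), (3, 25), (7, 44), (15, 69), (26, 50)])
READ f @v15: history=[(5, 0), (22, 9), (23, 44)] -> pick v5 -> 0
v27: WRITE d=49  (d history now [(8, 99), (17, 94), (19, 39), (20, 5), (24, 1), (27, 49)])
READ a @v17: history=[(10, 40), (13, 61), (18, 49), (21, 73)] -> pick v13 -> 61
READ c @v16: history=[(1, 46), (11, 20), (16, 8)] -> pick v16 -> 8

Answer: 50
NONE
NONE
NONE
NONE
46
8
0
61
8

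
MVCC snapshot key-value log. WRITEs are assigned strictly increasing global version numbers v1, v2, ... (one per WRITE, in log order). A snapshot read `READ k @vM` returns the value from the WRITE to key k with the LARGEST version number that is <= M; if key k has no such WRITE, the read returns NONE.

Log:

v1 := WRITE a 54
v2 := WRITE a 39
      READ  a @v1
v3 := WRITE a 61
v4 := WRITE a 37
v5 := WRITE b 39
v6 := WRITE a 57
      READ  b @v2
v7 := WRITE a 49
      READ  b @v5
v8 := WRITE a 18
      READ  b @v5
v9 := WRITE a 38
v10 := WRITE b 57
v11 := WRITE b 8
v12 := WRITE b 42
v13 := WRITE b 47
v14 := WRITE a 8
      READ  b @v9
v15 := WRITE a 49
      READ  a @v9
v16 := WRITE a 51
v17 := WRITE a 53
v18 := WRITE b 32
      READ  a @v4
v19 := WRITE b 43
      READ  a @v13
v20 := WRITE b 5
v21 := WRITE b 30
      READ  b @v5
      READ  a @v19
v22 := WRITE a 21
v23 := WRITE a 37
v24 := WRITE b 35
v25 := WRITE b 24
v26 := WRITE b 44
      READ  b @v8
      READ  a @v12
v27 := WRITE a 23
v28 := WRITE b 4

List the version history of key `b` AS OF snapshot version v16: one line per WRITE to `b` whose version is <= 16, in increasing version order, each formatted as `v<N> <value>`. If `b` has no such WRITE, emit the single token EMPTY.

Answer: v5 39
v10 57
v11 8
v12 42
v13 47

Derivation:
Scan writes for key=b with version <= 16:
  v1 WRITE a 54 -> skip
  v2 WRITE a 39 -> skip
  v3 WRITE a 61 -> skip
  v4 WRITE a 37 -> skip
  v5 WRITE b 39 -> keep
  v6 WRITE a 57 -> skip
  v7 WRITE a 49 -> skip
  v8 WRITE a 18 -> skip
  v9 WRITE a 38 -> skip
  v10 WRITE b 57 -> keep
  v11 WRITE b 8 -> keep
  v12 WRITE b 42 -> keep
  v13 WRITE b 47 -> keep
  v14 WRITE a 8 -> skip
  v15 WRITE a 49 -> skip
  v16 WRITE a 51 -> skip
  v17 WRITE a 53 -> skip
  v18 WRITE b 32 -> drop (> snap)
  v19 WRITE b 43 -> drop (> snap)
  v20 WRITE b 5 -> drop (> snap)
  v21 WRITE b 30 -> drop (> snap)
  v22 WRITE a 21 -> skip
  v23 WRITE a 37 -> skip
  v24 WRITE b 35 -> drop (> snap)
  v25 WRITE b 24 -> drop (> snap)
  v26 WRITE b 44 -> drop (> snap)
  v27 WRITE a 23 -> skip
  v28 WRITE b 4 -> drop (> snap)
Collected: [(5, 39), (10, 57), (11, 8), (12, 42), (13, 47)]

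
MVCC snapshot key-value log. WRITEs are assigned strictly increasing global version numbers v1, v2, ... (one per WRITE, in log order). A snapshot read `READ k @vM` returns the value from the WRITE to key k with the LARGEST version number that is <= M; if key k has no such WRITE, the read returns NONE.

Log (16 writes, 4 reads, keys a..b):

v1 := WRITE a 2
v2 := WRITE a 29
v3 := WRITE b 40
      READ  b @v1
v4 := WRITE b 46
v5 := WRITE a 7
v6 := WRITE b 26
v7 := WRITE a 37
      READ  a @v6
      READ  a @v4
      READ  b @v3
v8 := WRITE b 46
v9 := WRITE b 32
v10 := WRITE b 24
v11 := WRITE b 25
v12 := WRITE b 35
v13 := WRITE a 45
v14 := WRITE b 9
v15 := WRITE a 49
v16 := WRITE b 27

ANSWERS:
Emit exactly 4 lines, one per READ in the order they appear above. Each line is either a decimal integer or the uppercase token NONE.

Answer: NONE
7
29
40

Derivation:
v1: WRITE a=2  (a history now [(1, 2)])
v2: WRITE a=29  (a history now [(1, 2), (2, 29)])
v3: WRITE b=40  (b history now [(3, 40)])
READ b @v1: history=[(3, 40)] -> no version <= 1 -> NONE
v4: WRITE b=46  (b history now [(3, 40), (4, 46)])
v5: WRITE a=7  (a history now [(1, 2), (2, 29), (5, 7)])
v6: WRITE b=26  (b history now [(3, 40), (4, 46), (6, 26)])
v7: WRITE a=37  (a history now [(1, 2), (2, 29), (5, 7), (7, 37)])
READ a @v6: history=[(1, 2), (2, 29), (5, 7), (7, 37)] -> pick v5 -> 7
READ a @v4: history=[(1, 2), (2, 29), (5, 7), (7, 37)] -> pick v2 -> 29
READ b @v3: history=[(3, 40), (4, 46), (6, 26)] -> pick v3 -> 40
v8: WRITE b=46  (b history now [(3, 40), (4, 46), (6, 26), (8, 46)])
v9: WRITE b=32  (b history now [(3, 40), (4, 46), (6, 26), (8, 46), (9, 32)])
v10: WRITE b=24  (b history now [(3, 40), (4, 46), (6, 26), (8, 46), (9, 32), (10, 24)])
v11: WRITE b=25  (b history now [(3, 40), (4, 46), (6, 26), (8, 46), (9, 32), (10, 24), (11, 25)])
v12: WRITE b=35  (b history now [(3, 40), (4, 46), (6, 26), (8, 46), (9, 32), (10, 24), (11, 25), (12, 35)])
v13: WRITE a=45  (a history now [(1, 2), (2, 29), (5, 7), (7, 37), (13, 45)])
v14: WRITE b=9  (b history now [(3, 40), (4, 46), (6, 26), (8, 46), (9, 32), (10, 24), (11, 25), (12, 35), (14, 9)])
v15: WRITE a=49  (a history now [(1, 2), (2, 29), (5, 7), (7, 37), (13, 45), (15, 49)])
v16: WRITE b=27  (b history now [(3, 40), (4, 46), (6, 26), (8, 46), (9, 32), (10, 24), (11, 25), (12, 35), (14, 9), (16, 27)])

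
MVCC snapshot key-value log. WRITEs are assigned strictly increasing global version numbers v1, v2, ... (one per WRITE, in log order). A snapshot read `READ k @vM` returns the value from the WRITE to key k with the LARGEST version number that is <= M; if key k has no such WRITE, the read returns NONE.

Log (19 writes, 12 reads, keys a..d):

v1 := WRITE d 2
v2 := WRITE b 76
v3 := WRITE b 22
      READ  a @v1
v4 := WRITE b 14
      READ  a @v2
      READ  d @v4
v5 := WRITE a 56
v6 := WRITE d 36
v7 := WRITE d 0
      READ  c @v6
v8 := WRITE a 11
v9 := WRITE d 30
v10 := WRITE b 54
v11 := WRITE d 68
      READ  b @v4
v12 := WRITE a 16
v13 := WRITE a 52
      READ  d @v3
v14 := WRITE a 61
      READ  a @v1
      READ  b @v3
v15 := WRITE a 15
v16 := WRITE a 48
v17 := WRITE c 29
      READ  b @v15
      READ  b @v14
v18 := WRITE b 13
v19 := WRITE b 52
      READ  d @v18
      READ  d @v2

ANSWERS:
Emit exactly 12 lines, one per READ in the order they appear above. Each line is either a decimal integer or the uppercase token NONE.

Answer: NONE
NONE
2
NONE
14
2
NONE
22
54
54
68
2

Derivation:
v1: WRITE d=2  (d history now [(1, 2)])
v2: WRITE b=76  (b history now [(2, 76)])
v3: WRITE b=22  (b history now [(2, 76), (3, 22)])
READ a @v1: history=[] -> no version <= 1 -> NONE
v4: WRITE b=14  (b history now [(2, 76), (3, 22), (4, 14)])
READ a @v2: history=[] -> no version <= 2 -> NONE
READ d @v4: history=[(1, 2)] -> pick v1 -> 2
v5: WRITE a=56  (a history now [(5, 56)])
v6: WRITE d=36  (d history now [(1, 2), (6, 36)])
v7: WRITE d=0  (d history now [(1, 2), (6, 36), (7, 0)])
READ c @v6: history=[] -> no version <= 6 -> NONE
v8: WRITE a=11  (a history now [(5, 56), (8, 11)])
v9: WRITE d=30  (d history now [(1, 2), (6, 36), (7, 0), (9, 30)])
v10: WRITE b=54  (b history now [(2, 76), (3, 22), (4, 14), (10, 54)])
v11: WRITE d=68  (d history now [(1, 2), (6, 36), (7, 0), (9, 30), (11, 68)])
READ b @v4: history=[(2, 76), (3, 22), (4, 14), (10, 54)] -> pick v4 -> 14
v12: WRITE a=16  (a history now [(5, 56), (8, 11), (12, 16)])
v13: WRITE a=52  (a history now [(5, 56), (8, 11), (12, 16), (13, 52)])
READ d @v3: history=[(1, 2), (6, 36), (7, 0), (9, 30), (11, 68)] -> pick v1 -> 2
v14: WRITE a=61  (a history now [(5, 56), (8, 11), (12, 16), (13, 52), (14, 61)])
READ a @v1: history=[(5, 56), (8, 11), (12, 16), (13, 52), (14, 61)] -> no version <= 1 -> NONE
READ b @v3: history=[(2, 76), (3, 22), (4, 14), (10, 54)] -> pick v3 -> 22
v15: WRITE a=15  (a history now [(5, 56), (8, 11), (12, 16), (13, 52), (14, 61), (15, 15)])
v16: WRITE a=48  (a history now [(5, 56), (8, 11), (12, 16), (13, 52), (14, 61), (15, 15), (16, 48)])
v17: WRITE c=29  (c history now [(17, 29)])
READ b @v15: history=[(2, 76), (3, 22), (4, 14), (10, 54)] -> pick v10 -> 54
READ b @v14: history=[(2, 76), (3, 22), (4, 14), (10, 54)] -> pick v10 -> 54
v18: WRITE b=13  (b history now [(2, 76), (3, 22), (4, 14), (10, 54), (18, 13)])
v19: WRITE b=52  (b history now [(2, 76), (3, 22), (4, 14), (10, 54), (18, 13), (19, 52)])
READ d @v18: history=[(1, 2), (6, 36), (7, 0), (9, 30), (11, 68)] -> pick v11 -> 68
READ d @v2: history=[(1, 2), (6, 36), (7, 0), (9, 30), (11, 68)] -> pick v1 -> 2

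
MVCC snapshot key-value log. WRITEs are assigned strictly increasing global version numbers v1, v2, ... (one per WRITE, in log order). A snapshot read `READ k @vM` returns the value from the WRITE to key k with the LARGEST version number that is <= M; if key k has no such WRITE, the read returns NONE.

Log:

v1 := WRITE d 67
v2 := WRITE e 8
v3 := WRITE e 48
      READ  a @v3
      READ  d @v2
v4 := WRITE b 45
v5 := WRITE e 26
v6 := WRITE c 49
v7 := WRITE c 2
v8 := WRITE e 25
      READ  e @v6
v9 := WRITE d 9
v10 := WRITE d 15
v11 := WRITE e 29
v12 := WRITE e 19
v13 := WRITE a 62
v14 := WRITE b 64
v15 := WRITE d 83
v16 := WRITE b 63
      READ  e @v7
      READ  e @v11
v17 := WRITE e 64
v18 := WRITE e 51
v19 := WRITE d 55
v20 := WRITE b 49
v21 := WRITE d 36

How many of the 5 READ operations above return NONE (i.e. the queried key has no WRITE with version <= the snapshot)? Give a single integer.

Answer: 1

Derivation:
v1: WRITE d=67  (d history now [(1, 67)])
v2: WRITE e=8  (e history now [(2, 8)])
v3: WRITE e=48  (e history now [(2, 8), (3, 48)])
READ a @v3: history=[] -> no version <= 3 -> NONE
READ d @v2: history=[(1, 67)] -> pick v1 -> 67
v4: WRITE b=45  (b history now [(4, 45)])
v5: WRITE e=26  (e history now [(2, 8), (3, 48), (5, 26)])
v6: WRITE c=49  (c history now [(6, 49)])
v7: WRITE c=2  (c history now [(6, 49), (7, 2)])
v8: WRITE e=25  (e history now [(2, 8), (3, 48), (5, 26), (8, 25)])
READ e @v6: history=[(2, 8), (3, 48), (5, 26), (8, 25)] -> pick v5 -> 26
v9: WRITE d=9  (d history now [(1, 67), (9, 9)])
v10: WRITE d=15  (d history now [(1, 67), (9, 9), (10, 15)])
v11: WRITE e=29  (e history now [(2, 8), (3, 48), (5, 26), (8, 25), (11, 29)])
v12: WRITE e=19  (e history now [(2, 8), (3, 48), (5, 26), (8, 25), (11, 29), (12, 19)])
v13: WRITE a=62  (a history now [(13, 62)])
v14: WRITE b=64  (b history now [(4, 45), (14, 64)])
v15: WRITE d=83  (d history now [(1, 67), (9, 9), (10, 15), (15, 83)])
v16: WRITE b=63  (b history now [(4, 45), (14, 64), (16, 63)])
READ e @v7: history=[(2, 8), (3, 48), (5, 26), (8, 25), (11, 29), (12, 19)] -> pick v5 -> 26
READ e @v11: history=[(2, 8), (3, 48), (5, 26), (8, 25), (11, 29), (12, 19)] -> pick v11 -> 29
v17: WRITE e=64  (e history now [(2, 8), (3, 48), (5, 26), (8, 25), (11, 29), (12, 19), (17, 64)])
v18: WRITE e=51  (e history now [(2, 8), (3, 48), (5, 26), (8, 25), (11, 29), (12, 19), (17, 64), (18, 51)])
v19: WRITE d=55  (d history now [(1, 67), (9, 9), (10, 15), (15, 83), (19, 55)])
v20: WRITE b=49  (b history now [(4, 45), (14, 64), (16, 63), (20, 49)])
v21: WRITE d=36  (d history now [(1, 67), (9, 9), (10, 15), (15, 83), (19, 55), (21, 36)])
Read results in order: ['NONE', '67', '26', '26', '29']
NONE count = 1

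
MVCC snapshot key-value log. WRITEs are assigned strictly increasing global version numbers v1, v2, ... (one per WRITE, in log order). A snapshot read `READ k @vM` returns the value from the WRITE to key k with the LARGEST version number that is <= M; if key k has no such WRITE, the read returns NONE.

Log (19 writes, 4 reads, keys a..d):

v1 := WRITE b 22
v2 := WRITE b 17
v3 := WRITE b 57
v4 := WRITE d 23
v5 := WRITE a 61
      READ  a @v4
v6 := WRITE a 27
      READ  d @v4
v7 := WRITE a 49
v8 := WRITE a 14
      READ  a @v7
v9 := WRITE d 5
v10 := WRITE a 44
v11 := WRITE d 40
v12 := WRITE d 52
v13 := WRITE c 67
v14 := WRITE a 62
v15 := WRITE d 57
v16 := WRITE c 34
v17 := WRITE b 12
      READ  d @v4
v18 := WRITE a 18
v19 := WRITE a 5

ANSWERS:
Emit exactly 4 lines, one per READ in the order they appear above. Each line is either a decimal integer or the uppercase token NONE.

v1: WRITE b=22  (b history now [(1, 22)])
v2: WRITE b=17  (b history now [(1, 22), (2, 17)])
v3: WRITE b=57  (b history now [(1, 22), (2, 17), (3, 57)])
v4: WRITE d=23  (d history now [(4, 23)])
v5: WRITE a=61  (a history now [(5, 61)])
READ a @v4: history=[(5, 61)] -> no version <= 4 -> NONE
v6: WRITE a=27  (a history now [(5, 61), (6, 27)])
READ d @v4: history=[(4, 23)] -> pick v4 -> 23
v7: WRITE a=49  (a history now [(5, 61), (6, 27), (7, 49)])
v8: WRITE a=14  (a history now [(5, 61), (6, 27), (7, 49), (8, 14)])
READ a @v7: history=[(5, 61), (6, 27), (7, 49), (8, 14)] -> pick v7 -> 49
v9: WRITE d=5  (d history now [(4, 23), (9, 5)])
v10: WRITE a=44  (a history now [(5, 61), (6, 27), (7, 49), (8, 14), (10, 44)])
v11: WRITE d=40  (d history now [(4, 23), (9, 5), (11, 40)])
v12: WRITE d=52  (d history now [(4, 23), (9, 5), (11, 40), (12, 52)])
v13: WRITE c=67  (c history now [(13, 67)])
v14: WRITE a=62  (a history now [(5, 61), (6, 27), (7, 49), (8, 14), (10, 44), (14, 62)])
v15: WRITE d=57  (d history now [(4, 23), (9, 5), (11, 40), (12, 52), (15, 57)])
v16: WRITE c=34  (c history now [(13, 67), (16, 34)])
v17: WRITE b=12  (b history now [(1, 22), (2, 17), (3, 57), (17, 12)])
READ d @v4: history=[(4, 23), (9, 5), (11, 40), (12, 52), (15, 57)] -> pick v4 -> 23
v18: WRITE a=18  (a history now [(5, 61), (6, 27), (7, 49), (8, 14), (10, 44), (14, 62), (18, 18)])
v19: WRITE a=5  (a history now [(5, 61), (6, 27), (7, 49), (8, 14), (10, 44), (14, 62), (18, 18), (19, 5)])

Answer: NONE
23
49
23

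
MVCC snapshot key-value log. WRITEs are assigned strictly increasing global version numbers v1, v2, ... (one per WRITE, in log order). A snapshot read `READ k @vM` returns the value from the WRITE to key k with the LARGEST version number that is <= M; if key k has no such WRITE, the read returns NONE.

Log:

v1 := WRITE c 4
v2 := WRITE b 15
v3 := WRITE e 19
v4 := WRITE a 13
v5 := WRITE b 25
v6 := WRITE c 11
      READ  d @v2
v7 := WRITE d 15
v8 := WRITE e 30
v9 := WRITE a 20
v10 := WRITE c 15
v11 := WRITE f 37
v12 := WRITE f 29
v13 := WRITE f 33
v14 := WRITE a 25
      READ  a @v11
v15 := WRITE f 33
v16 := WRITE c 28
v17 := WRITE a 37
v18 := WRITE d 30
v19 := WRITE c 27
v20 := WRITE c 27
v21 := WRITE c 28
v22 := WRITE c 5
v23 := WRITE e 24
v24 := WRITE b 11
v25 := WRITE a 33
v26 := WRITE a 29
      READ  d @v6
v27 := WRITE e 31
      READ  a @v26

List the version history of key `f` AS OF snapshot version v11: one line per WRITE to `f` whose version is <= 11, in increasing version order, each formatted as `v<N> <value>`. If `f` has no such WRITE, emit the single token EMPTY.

Scan writes for key=f with version <= 11:
  v1 WRITE c 4 -> skip
  v2 WRITE b 15 -> skip
  v3 WRITE e 19 -> skip
  v4 WRITE a 13 -> skip
  v5 WRITE b 25 -> skip
  v6 WRITE c 11 -> skip
  v7 WRITE d 15 -> skip
  v8 WRITE e 30 -> skip
  v9 WRITE a 20 -> skip
  v10 WRITE c 15 -> skip
  v11 WRITE f 37 -> keep
  v12 WRITE f 29 -> drop (> snap)
  v13 WRITE f 33 -> drop (> snap)
  v14 WRITE a 25 -> skip
  v15 WRITE f 33 -> drop (> snap)
  v16 WRITE c 28 -> skip
  v17 WRITE a 37 -> skip
  v18 WRITE d 30 -> skip
  v19 WRITE c 27 -> skip
  v20 WRITE c 27 -> skip
  v21 WRITE c 28 -> skip
  v22 WRITE c 5 -> skip
  v23 WRITE e 24 -> skip
  v24 WRITE b 11 -> skip
  v25 WRITE a 33 -> skip
  v26 WRITE a 29 -> skip
  v27 WRITE e 31 -> skip
Collected: [(11, 37)]

Answer: v11 37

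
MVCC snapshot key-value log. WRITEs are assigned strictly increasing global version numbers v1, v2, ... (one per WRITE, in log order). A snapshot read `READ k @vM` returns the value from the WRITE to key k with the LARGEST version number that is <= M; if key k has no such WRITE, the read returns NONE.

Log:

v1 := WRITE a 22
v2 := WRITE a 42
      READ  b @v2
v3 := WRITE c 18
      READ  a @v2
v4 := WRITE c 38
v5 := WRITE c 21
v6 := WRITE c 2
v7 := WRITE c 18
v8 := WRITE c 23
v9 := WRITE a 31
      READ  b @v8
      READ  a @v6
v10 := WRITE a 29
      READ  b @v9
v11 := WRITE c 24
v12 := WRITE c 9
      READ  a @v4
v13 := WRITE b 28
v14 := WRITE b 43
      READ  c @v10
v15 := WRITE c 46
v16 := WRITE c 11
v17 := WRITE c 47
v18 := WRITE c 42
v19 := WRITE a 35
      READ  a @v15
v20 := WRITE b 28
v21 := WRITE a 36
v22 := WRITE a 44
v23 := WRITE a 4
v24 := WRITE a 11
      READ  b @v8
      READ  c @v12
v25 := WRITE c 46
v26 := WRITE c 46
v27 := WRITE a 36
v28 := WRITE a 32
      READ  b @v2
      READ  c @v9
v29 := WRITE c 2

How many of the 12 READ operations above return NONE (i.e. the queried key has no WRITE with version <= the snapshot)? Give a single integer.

Answer: 5

Derivation:
v1: WRITE a=22  (a history now [(1, 22)])
v2: WRITE a=42  (a history now [(1, 22), (2, 42)])
READ b @v2: history=[] -> no version <= 2 -> NONE
v3: WRITE c=18  (c history now [(3, 18)])
READ a @v2: history=[(1, 22), (2, 42)] -> pick v2 -> 42
v4: WRITE c=38  (c history now [(3, 18), (4, 38)])
v5: WRITE c=21  (c history now [(3, 18), (4, 38), (5, 21)])
v6: WRITE c=2  (c history now [(3, 18), (4, 38), (5, 21), (6, 2)])
v7: WRITE c=18  (c history now [(3, 18), (4, 38), (5, 21), (6, 2), (7, 18)])
v8: WRITE c=23  (c history now [(3, 18), (4, 38), (5, 21), (6, 2), (7, 18), (8, 23)])
v9: WRITE a=31  (a history now [(1, 22), (2, 42), (9, 31)])
READ b @v8: history=[] -> no version <= 8 -> NONE
READ a @v6: history=[(1, 22), (2, 42), (9, 31)] -> pick v2 -> 42
v10: WRITE a=29  (a history now [(1, 22), (2, 42), (9, 31), (10, 29)])
READ b @v9: history=[] -> no version <= 9 -> NONE
v11: WRITE c=24  (c history now [(3, 18), (4, 38), (5, 21), (6, 2), (7, 18), (8, 23), (11, 24)])
v12: WRITE c=9  (c history now [(3, 18), (4, 38), (5, 21), (6, 2), (7, 18), (8, 23), (11, 24), (12, 9)])
READ a @v4: history=[(1, 22), (2, 42), (9, 31), (10, 29)] -> pick v2 -> 42
v13: WRITE b=28  (b history now [(13, 28)])
v14: WRITE b=43  (b history now [(13, 28), (14, 43)])
READ c @v10: history=[(3, 18), (4, 38), (5, 21), (6, 2), (7, 18), (8, 23), (11, 24), (12, 9)] -> pick v8 -> 23
v15: WRITE c=46  (c history now [(3, 18), (4, 38), (5, 21), (6, 2), (7, 18), (8, 23), (11, 24), (12, 9), (15, 46)])
v16: WRITE c=11  (c history now [(3, 18), (4, 38), (5, 21), (6, 2), (7, 18), (8, 23), (11, 24), (12, 9), (15, 46), (16, 11)])
v17: WRITE c=47  (c history now [(3, 18), (4, 38), (5, 21), (6, 2), (7, 18), (8, 23), (11, 24), (12, 9), (15, 46), (16, 11), (17, 47)])
v18: WRITE c=42  (c history now [(3, 18), (4, 38), (5, 21), (6, 2), (7, 18), (8, 23), (11, 24), (12, 9), (15, 46), (16, 11), (17, 47), (18, 42)])
v19: WRITE a=35  (a history now [(1, 22), (2, 42), (9, 31), (10, 29), (19, 35)])
READ a @v15: history=[(1, 22), (2, 42), (9, 31), (10, 29), (19, 35)] -> pick v10 -> 29
v20: WRITE b=28  (b history now [(13, 28), (14, 43), (20, 28)])
v21: WRITE a=36  (a history now [(1, 22), (2, 42), (9, 31), (10, 29), (19, 35), (21, 36)])
v22: WRITE a=44  (a history now [(1, 22), (2, 42), (9, 31), (10, 29), (19, 35), (21, 36), (22, 44)])
v23: WRITE a=4  (a history now [(1, 22), (2, 42), (9, 31), (10, 29), (19, 35), (21, 36), (22, 44), (23, 4)])
v24: WRITE a=11  (a history now [(1, 22), (2, 42), (9, 31), (10, 29), (19, 35), (21, 36), (22, 44), (23, 4), (24, 11)])
READ b @v8: history=[(13, 28), (14, 43), (20, 28)] -> no version <= 8 -> NONE
READ c @v12: history=[(3, 18), (4, 38), (5, 21), (6, 2), (7, 18), (8, 23), (11, 24), (12, 9), (15, 46), (16, 11), (17, 47), (18, 42)] -> pick v12 -> 9
v25: WRITE c=46  (c history now [(3, 18), (4, 38), (5, 21), (6, 2), (7, 18), (8, 23), (11, 24), (12, 9), (15, 46), (16, 11), (17, 47), (18, 42), (25, 46)])
v26: WRITE c=46  (c history now [(3, 18), (4, 38), (5, 21), (6, 2), (7, 18), (8, 23), (11, 24), (12, 9), (15, 46), (16, 11), (17, 47), (18, 42), (25, 46), (26, 46)])
v27: WRITE a=36  (a history now [(1, 22), (2, 42), (9, 31), (10, 29), (19, 35), (21, 36), (22, 44), (23, 4), (24, 11), (27, 36)])
v28: WRITE a=32  (a history now [(1, 22), (2, 42), (9, 31), (10, 29), (19, 35), (21, 36), (22, 44), (23, 4), (24, 11), (27, 36), (28, 32)])
READ b @v2: history=[(13, 28), (14, 43), (20, 28)] -> no version <= 2 -> NONE
READ c @v9: history=[(3, 18), (4, 38), (5, 21), (6, 2), (7, 18), (8, 23), (11, 24), (12, 9), (15, 46), (16, 11), (17, 47), (18, 42), (25, 46), (26, 46)] -> pick v8 -> 23
v29: WRITE c=2  (c history now [(3, 18), (4, 38), (5, 21), (6, 2), (7, 18), (8, 23), (11, 24), (12, 9), (15, 46), (16, 11), (17, 47), (18, 42), (25, 46), (26, 46), (29, 2)])
Read results in order: ['NONE', '42', 'NONE', '42', 'NONE', '42', '23', '29', 'NONE', '9', 'NONE', '23']
NONE count = 5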